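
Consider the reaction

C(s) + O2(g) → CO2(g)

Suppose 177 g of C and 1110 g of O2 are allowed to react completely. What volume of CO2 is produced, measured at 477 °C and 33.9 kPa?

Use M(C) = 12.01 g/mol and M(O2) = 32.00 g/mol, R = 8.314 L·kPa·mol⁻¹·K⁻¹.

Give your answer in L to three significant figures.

2710 L

n(C) = 177 / 12.01 = 14.74 mol
n(O2) = 1110 / 32.00 = 34.69 mol
For 14.74 mol C, stoichiometry requires (1/1) × 14.74 = 14.74 mol O2; 34.69 mol is available, so C is limiting.
n(CO2) = (1/1) × 14.74 = 14.74 mol
V(CO2) = nRT/P = 14.74 × 8.314 × 750.15 / 33.9 = 2712 L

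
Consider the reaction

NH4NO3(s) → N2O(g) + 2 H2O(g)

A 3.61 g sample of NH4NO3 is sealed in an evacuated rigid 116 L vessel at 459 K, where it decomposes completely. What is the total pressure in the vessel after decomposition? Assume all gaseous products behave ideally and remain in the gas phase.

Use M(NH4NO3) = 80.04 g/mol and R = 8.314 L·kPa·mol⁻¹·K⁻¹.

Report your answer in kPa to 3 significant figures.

4.45 kPa

n(NH4NO3) = 3.61 / 80.04 = 0.04510 mol
n(gas produced) = (3/1) × 0.04510 = 0.1353 mol
P = nRT/V = 0.1353 × 8.314 × 459 / 116 = 4.451 kPa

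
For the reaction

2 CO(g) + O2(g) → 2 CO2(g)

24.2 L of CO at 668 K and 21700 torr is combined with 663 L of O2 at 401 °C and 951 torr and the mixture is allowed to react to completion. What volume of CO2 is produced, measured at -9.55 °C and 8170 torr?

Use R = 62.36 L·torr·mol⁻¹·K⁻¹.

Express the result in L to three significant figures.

25.4 L

n(CO) = PV/RT = (21700 × 24.2) / (62.36 × 668) = 12.61 mol
n(O2) = PV/RT = (951 × 663) / (62.36 × 674.15) = 15.00 mol
For 12.61 mol CO, stoichiometry requires (1/2) × 12.61 = 6.305 mol O2; 15.00 mol is available, so CO is limiting.
n(CO2) = (2/2) × 12.61 = 12.61 mol
V(CO2) = nRT/P = 12.61 × 62.36 × 263.6 / 8170 = 25.37 L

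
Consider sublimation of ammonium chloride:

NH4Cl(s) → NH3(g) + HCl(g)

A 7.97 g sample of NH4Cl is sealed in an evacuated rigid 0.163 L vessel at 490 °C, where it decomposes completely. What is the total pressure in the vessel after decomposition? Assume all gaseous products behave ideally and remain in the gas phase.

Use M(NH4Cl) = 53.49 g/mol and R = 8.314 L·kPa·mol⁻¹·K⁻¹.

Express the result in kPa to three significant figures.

n(NH4Cl) = 7.97 / 53.49 = 0.1490 mol
n(gas produced) = (2/1) × 0.1490 = 0.2980 mol
P = nRT/V = 0.2980 × 8.314 × 763.15 / 0.163 = 11600 kPa

11600 kPa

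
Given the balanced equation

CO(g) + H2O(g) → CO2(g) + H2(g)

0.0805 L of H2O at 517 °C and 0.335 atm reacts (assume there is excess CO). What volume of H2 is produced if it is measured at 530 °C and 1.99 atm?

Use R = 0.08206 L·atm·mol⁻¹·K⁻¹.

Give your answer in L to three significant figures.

n(H2O) = PV/RT = (0.335 × 0.0805) / (0.08206 × 790.15) = 0.0004159 mol
n(H2) = (1/1) × 0.0004159 = 0.0004159 mol
V = nRT/P = 0.0004159 × 0.08206 × 803.15 / 1.99 = 0.01377 L

0.0138 L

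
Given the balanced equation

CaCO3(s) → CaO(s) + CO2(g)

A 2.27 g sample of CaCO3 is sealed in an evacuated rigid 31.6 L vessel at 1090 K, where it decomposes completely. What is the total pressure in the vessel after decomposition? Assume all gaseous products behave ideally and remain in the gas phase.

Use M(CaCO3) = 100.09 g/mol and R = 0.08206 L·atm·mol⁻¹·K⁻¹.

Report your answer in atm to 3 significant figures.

n(CaCO3) = 2.27 / 100.09 = 0.02268 mol
n(gas produced) = (1/1) × 0.02268 = 0.02268 mol
P = nRT/V = 0.02268 × 0.08206 × 1090 / 31.6 = 0.06420 atm

0.0642 atm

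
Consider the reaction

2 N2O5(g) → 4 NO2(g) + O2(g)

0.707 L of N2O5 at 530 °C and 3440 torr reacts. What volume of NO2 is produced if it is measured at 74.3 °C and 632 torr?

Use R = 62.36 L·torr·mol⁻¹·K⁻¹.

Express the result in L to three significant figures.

n(N2O5) = PV/RT = (3440 × 0.707) / (62.36 × 803.15) = 0.04856 mol
n(NO2) = (4/2) × 0.04856 = 0.09712 mol
V = nRT/P = 0.09712 × 62.36 × 347.45 / 632 = 3.330 L

3.33 L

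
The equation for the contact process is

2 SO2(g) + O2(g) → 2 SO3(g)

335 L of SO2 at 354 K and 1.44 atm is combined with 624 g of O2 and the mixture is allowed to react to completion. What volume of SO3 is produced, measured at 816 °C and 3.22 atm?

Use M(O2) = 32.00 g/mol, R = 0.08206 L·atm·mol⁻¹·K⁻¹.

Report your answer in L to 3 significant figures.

461 L

n(SO2) = PV/RT = (1.44 × 335) / (0.08206 × 354) = 16.61 mol
n(O2) = 624 / 32.00 = 19.50 mol
For 16.61 mol SO2, stoichiometry requires (1/2) × 16.61 = 8.305 mol O2; 19.50 mol is available, so SO2 is limiting.
n(SO3) = (2/2) × 16.61 = 16.61 mol
V(SO3) = nRT/P = 16.61 × 0.08206 × 1089.15 / 3.22 = 461.0 L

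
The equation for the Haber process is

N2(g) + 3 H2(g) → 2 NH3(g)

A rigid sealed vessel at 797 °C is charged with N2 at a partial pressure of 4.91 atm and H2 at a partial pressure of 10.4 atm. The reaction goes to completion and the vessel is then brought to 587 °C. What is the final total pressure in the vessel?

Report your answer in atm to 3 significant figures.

6.73 atm

With V and T fixed, P_i ∝ n_i, so the mole ratios apply directly to partial pressures at 797 °C.
P(H2) required for 4.91 atm of N2 = (3/1) × 4.91 = 14.73 atm; available 10.4 atm, so H2 is limiting.
P(N2) remaining = 4.91 − (1/3) × 10.4 = 1.443 atm
P(gaseous products) = (2)/3 × 10.4 = 6.933 atm
P_total at 797 °C = 1.443 + 6.933 = 8.376 atm
Scaling to 587 °C: P = 8.376 × 860.15/1070.15 = 6.732 atm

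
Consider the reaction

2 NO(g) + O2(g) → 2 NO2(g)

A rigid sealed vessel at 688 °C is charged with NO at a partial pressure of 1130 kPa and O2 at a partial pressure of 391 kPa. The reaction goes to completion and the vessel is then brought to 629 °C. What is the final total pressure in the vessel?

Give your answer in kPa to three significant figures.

1060 kPa

With V and T fixed, P_i ∝ n_i, so the mole ratios apply directly to partial pressures at 688 °C.
P(O2) required for 1130 kPa of NO = (1/2) × 1130 = 565.0 kPa; available 391 kPa, so O2 is limiting.
P(NO) remaining = 1130 − (2/1) × 391 = 348.0 kPa
P(gaseous products) = (2)/1 × 391 = 782.0 kPa
P_total at 688 °C = 348.0 + 782.0 = 1130 kPa
Scaling to 629 °C: P = 1130 × 902.15/961.15 = 1061 kPa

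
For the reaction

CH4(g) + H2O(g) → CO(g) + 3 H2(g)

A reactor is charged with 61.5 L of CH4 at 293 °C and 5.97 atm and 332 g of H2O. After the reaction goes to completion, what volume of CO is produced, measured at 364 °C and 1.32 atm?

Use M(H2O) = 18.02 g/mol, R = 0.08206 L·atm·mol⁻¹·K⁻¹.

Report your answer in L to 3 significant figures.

n(CH4) = PV/RT = (5.97 × 61.5) / (0.08206 × 566.15) = 7.903 mol
n(H2O) = 332 / 18.02 = 18.42 mol
For 7.903 mol CH4, stoichiometry requires (1/1) × 7.903 = 7.903 mol H2O; 18.42 mol is available, so CH4 is limiting.
n(CO) = (1/1) × 7.903 = 7.903 mol
V(CO) = nRT/P = 7.903 × 0.08206 × 637.15 / 1.32 = 313.0 L

313 L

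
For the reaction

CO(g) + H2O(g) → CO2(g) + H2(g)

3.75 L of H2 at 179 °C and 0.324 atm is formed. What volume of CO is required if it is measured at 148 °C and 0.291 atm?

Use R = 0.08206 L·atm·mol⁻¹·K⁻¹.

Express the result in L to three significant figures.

3.89 L

n(H2) = PV/RT = (0.324 × 3.75) / (0.08206 × 452.15) = 0.03275 mol
n(CO) = (1/1) × 0.03275 = 0.03275 mol
V = nRT/P = 0.03275 × 0.08206 × 421.15 / 0.291 = 3.889 L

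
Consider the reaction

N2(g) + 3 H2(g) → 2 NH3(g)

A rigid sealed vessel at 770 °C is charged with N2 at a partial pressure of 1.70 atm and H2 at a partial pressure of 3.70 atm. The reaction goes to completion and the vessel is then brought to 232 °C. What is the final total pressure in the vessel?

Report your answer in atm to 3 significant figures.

1.42 atm

With V and T fixed, P_i ∝ n_i, so the mole ratios apply directly to partial pressures at 770 °C.
P(H2) required for 1.70 atm of N2 = (3/1) × 1.70 = 5.100 atm; available 3.70 atm, so H2 is limiting.
P(N2) remaining = 1.70 − (1/3) × 3.70 = 0.4667 atm
P(gaseous products) = (2)/3 × 3.70 = 2.467 atm
P_total at 770 °C = 0.4667 + 2.467 = 2.934 atm
Scaling to 232 °C: P = 2.934 × 505.15/1043.15 = 1.421 atm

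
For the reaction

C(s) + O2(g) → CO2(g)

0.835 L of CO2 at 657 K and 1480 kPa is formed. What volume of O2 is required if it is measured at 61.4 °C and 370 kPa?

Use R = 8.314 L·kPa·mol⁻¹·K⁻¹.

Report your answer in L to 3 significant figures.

1.70 L

n(CO2) = PV/RT = (1480 × 0.835) / (8.314 × 657) = 0.2262 mol
n(O2) = (1/1) × 0.2262 = 0.2262 mol
V = nRT/P = 0.2262 × 8.314 × 334.55 / 370 = 1.700 L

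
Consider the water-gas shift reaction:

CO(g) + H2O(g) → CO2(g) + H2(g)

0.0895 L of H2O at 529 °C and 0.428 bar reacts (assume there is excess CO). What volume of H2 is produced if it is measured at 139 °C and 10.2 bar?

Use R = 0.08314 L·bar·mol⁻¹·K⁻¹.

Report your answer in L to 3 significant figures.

0.00193 L

n(H2O) = PV/RT = (0.428 × 0.0895) / (0.08314 × 802.15) = 0.0005744 mol
n(H2) = (1/1) × 0.0005744 = 0.0005744 mol
V = nRT/P = 0.0005744 × 0.08314 × 412.15 / 10.2 = 0.001930 L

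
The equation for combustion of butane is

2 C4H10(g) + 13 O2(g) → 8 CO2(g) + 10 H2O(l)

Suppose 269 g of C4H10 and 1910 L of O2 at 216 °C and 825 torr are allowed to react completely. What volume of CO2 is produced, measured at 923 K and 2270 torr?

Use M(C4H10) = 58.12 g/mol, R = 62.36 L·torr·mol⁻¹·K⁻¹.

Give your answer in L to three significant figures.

n(C4H10) = 269 / 58.12 = 4.628 mol
n(O2) = PV/RT = (825 × 1910) / (62.36 × 489.15) = 51.66 mol
For 4.628 mol C4H10, stoichiometry requires (13/2) × 4.628 = 30.08 mol O2; 51.66 mol is available, so C4H10 is limiting.
n(CO2) = (8/2) × 4.628 = 18.51 mol
V(CO2) = nRT/P = 18.51 × 62.36 × 923 / 2270 = 469.3 L

469 L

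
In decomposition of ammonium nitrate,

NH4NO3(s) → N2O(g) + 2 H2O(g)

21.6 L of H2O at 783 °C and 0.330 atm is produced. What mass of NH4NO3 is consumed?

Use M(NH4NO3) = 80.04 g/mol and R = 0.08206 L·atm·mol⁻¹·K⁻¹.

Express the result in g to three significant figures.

3.29 g

n(H2O) = PV/RT = (0.330 × 21.6) / (0.08206 × 1056.15) = 0.08225 mol
n(NH4NO3) = (1/2) × 0.08225 = 0.04113 mol
m(NH4NO3) = 0.04113 × 80.04 = 3.292 g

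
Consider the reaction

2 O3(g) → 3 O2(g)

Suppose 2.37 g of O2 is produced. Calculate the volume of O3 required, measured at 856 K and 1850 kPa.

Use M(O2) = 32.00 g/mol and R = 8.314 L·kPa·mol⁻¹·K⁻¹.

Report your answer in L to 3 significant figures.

0.190 L

n(O2) = 2.370 / 32.00 = 0.07406 mol
n(O3) = (2/3) × 0.07406 = 0.04937 mol
V = nRT/P = 0.04937 × 8.314 × 856 / 1850 = 0.1899 L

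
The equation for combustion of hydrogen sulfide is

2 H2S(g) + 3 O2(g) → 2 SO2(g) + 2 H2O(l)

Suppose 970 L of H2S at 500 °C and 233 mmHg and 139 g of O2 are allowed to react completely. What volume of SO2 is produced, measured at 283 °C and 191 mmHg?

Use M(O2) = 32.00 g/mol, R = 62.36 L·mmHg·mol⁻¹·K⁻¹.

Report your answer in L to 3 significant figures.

526 L

n(H2S) = PV/RT = (233 × 970) / (62.36 × 773.15) = 4.688 mol
n(O2) = 139 / 32.00 = 4.344 mol
For 4.688 mol H2S, stoichiometry requires (3/2) × 4.688 = 7.032 mol O2; 4.344 mol is available, so O2 is limiting.
n(SO2) = (2/3) × 4.344 = 2.896 mol
V(SO2) = nRT/P = 2.896 × 62.36 × 556.15 / 191 = 525.9 L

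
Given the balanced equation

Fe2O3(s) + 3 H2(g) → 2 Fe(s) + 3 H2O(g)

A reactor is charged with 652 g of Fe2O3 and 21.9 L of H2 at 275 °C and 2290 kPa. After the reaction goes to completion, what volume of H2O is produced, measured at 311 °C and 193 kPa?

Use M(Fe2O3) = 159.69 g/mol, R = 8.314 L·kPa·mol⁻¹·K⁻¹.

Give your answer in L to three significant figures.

277 L

n(Fe2O3) = 652 / 159.69 = 4.083 mol
n(H2) = PV/RT = (2290 × 21.9) / (8.314 × 548.15) = 11.00 mol
For 4.083 mol Fe2O3, stoichiometry requires (3/1) × 4.083 = 12.25 mol H2; 11.00 mol is available, so H2 is limiting.
n(H2O) = (3/3) × 11.00 = 11.00 mol
V(H2O) = nRT/P = 11.00 × 8.314 × 584.15 / 193 = 276.8 L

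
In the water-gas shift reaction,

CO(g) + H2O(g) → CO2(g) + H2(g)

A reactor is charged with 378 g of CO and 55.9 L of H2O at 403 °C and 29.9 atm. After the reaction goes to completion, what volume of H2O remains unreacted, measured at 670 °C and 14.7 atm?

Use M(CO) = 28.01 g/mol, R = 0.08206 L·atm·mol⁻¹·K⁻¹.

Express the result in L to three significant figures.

87.5 L

n(CO) = 378 / 28.01 = 13.50 mol
n(H2O) = PV/RT = (29.9 × 55.9) / (0.08206 × 676.15) = 30.12 mol
For 13.50 mol CO, stoichiometry requires (1/1) × 13.50 = 13.50 mol H2O; 30.12 mol is available, so CO is limiting.
n(H2O) consumed = (1/1) × 13.50 = 13.50 mol; remaining = 30.12 − 13.50 = 16.62 mol
V(H2O) = nRT/P = 16.62 × 0.08206 × 943.15 / 14.7 = 87.50 L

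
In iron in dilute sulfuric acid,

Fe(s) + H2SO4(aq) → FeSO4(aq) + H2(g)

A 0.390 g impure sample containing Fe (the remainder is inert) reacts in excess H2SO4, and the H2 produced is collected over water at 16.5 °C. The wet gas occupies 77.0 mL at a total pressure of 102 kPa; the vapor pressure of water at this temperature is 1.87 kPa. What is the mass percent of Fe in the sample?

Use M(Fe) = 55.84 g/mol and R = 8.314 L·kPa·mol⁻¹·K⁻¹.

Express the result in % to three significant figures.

P(H2) = 102 − 1.87 = 100.1 kPa
n(H2) = PV/RT = (100.1 × 0.07700) / (8.314 × 289.65) = 0.003201 mol
n(Fe) = (1/1) × 0.003201 = 0.003201 mol
m(Fe) = 0.003201 × 55.84 = 0.1787 g
%Fe = 0.1787 / 0.390 × 100 = 45.82%

45.8 %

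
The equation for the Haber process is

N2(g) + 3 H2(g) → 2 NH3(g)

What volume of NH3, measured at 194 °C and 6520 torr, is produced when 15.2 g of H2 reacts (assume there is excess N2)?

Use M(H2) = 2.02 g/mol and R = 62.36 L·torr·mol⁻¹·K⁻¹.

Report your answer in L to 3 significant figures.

n(H2) = 15.20 / 2.02 = 7.525 mol
n(NH3) = (2/3) × 7.525 = 5.017 mol
V = nRT/P = 5.017 × 62.36 × 467.15 / 6520 = 22.42 L

22.4 L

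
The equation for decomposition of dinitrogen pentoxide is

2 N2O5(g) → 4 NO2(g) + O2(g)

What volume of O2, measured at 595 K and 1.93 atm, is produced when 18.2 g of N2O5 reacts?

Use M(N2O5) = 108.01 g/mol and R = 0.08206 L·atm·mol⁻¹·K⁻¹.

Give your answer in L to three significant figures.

2.13 L

n(N2O5) = 18.20 / 108.01 = 0.1685 mol
n(O2) = (1/2) × 0.1685 = 0.08425 mol
V = nRT/P = 0.08425 × 0.08206 × 595 / 1.93 = 2.131 L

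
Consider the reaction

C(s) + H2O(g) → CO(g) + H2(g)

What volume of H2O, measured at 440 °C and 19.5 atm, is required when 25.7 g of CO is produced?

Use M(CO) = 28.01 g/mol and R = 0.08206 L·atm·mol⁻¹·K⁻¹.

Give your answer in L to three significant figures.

2.75 L

n(CO) = 25.70 / 28.01 = 0.9175 mol
n(H2O) = (1/1) × 0.9175 = 0.9175 mol
V = nRT/P = 0.9175 × 0.08206 × 713.15 / 19.5 = 2.753 L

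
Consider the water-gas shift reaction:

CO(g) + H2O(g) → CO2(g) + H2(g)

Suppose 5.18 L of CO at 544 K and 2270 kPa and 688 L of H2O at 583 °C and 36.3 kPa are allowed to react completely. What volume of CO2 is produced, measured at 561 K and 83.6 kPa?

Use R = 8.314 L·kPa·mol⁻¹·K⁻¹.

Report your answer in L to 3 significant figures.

145 L

n(CO) = PV/RT = (2270 × 5.18) / (8.314 × 544) = 2.600 mol
n(H2O) = PV/RT = (36.3 × 688) / (8.314 × 856.15) = 3.509 mol
For 2.600 mol CO, stoichiometry requires (1/1) × 2.600 = 2.600 mol H2O; 3.509 mol is available, so CO is limiting.
n(CO2) = (1/1) × 2.600 = 2.600 mol
V(CO2) = nRT/P = 2.600 × 8.314 × 561 / 83.6 = 145.1 L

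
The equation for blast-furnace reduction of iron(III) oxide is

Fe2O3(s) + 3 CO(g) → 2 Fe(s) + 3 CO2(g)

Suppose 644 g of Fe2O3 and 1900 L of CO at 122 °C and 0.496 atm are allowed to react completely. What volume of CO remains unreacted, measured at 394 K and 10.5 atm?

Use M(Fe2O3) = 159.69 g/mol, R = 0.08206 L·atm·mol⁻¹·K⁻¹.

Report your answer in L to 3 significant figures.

n(Fe2O3) = 644 / 159.69 = 4.033 mol
n(CO) = PV/RT = (0.496 × 1900) / (0.08206 × 395.15) = 29.06 mol
For 4.033 mol Fe2O3, stoichiometry requires (3/1) × 4.033 = 12.10 mol CO; 29.06 mol is available, so Fe2O3 is limiting.
n(CO) consumed = (3/1) × 4.033 = 12.10 mol; remaining = 29.06 − 12.10 = 16.96 mol
V(CO) = nRT/P = 16.96 × 0.08206 × 394 / 10.5 = 52.22 L

52.2 L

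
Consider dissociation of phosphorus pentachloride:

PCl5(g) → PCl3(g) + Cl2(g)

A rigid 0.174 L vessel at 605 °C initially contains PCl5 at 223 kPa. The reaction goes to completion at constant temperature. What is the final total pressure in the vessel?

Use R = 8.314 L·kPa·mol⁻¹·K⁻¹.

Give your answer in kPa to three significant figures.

446 kPa

Rigid vessel, constant T ⇒ P scales with total gas moles (1 → 2).
P_final = (2/1) × 223 = 446.0 kPa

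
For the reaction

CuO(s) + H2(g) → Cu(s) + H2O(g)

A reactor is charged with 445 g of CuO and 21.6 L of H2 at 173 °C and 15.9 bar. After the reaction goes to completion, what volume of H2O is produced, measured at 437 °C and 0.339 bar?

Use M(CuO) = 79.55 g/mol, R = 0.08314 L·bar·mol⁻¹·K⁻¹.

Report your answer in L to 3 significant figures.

974 L

n(CuO) = 445 / 79.55 = 5.594 mol
n(H2) = PV/RT = (15.9 × 21.6) / (0.08314 × 446.15) = 9.259 mol
For 5.594 mol CuO, stoichiometry requires (1/1) × 5.594 = 5.594 mol H2; 9.259 mol is available, so CuO is limiting.
n(H2O) = (1/1) × 5.594 = 5.594 mol
V(H2O) = nRT/P = 5.594 × 0.08314 × 710.15 / 0.339 = 974.3 L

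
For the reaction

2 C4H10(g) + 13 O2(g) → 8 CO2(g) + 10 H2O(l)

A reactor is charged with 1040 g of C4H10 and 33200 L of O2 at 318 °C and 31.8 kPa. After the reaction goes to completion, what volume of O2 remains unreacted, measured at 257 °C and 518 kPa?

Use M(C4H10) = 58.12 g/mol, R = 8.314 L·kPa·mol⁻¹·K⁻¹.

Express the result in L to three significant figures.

n(C4H10) = 1040 / 58.12 = 17.89 mol
n(O2) = PV/RT = (31.8 × 33200) / (8.314 × 591.15) = 214.8 mol
For 17.89 mol C4H10, stoichiometry requires (13/2) × 17.89 = 116.3 mol O2; 214.8 mol is available, so C4H10 is limiting.
n(O2) consumed = (13/2) × 17.89 = 116.3 mol; remaining = 214.8 − 116.3 = 98.50 mol
V(O2) = nRT/P = 98.50 × 8.314 × 530.15 / 518 = 838.1 L

838 L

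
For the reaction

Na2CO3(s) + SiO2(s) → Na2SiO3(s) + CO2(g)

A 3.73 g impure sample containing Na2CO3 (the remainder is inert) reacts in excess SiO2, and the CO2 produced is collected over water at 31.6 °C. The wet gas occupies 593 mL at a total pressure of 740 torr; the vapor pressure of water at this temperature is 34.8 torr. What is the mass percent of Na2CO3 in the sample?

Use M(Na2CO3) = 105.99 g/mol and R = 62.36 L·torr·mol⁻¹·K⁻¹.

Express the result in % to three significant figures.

P(CO2) = 740 − 34.8 = 705.2 torr
n(CO2) = PV/RT = (705.2 × 0.5930) / (62.36 × 304.75) = 0.02200 mol
n(Na2CO3) = (1/1) × 0.02200 = 0.02200 mol
m(Na2CO3) = 0.02200 × 105.99 = 2.332 g
%Na2CO3 = 2.332 / 3.73 × 100 = 62.52%

62.5 %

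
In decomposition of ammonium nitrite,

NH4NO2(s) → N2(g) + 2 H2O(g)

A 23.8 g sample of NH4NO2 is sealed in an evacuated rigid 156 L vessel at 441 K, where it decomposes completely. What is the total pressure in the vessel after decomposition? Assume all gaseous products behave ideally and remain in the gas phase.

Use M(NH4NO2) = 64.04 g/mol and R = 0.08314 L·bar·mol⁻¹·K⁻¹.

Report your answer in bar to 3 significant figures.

0.262 bar

n(NH4NO2) = 23.8 / 64.04 = 0.3716 mol
n(gas produced) = (3/1) × 0.3716 = 1.115 mol
P = nRT/V = 1.115 × 0.08314 × 441 / 156 = 0.2621 bar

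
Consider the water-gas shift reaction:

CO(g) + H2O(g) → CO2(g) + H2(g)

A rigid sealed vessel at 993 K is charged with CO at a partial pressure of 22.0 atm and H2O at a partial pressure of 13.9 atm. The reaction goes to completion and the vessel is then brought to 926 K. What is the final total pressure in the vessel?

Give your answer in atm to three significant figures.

With V and T fixed, P_i ∝ n_i, so the mole ratios apply directly to partial pressures at 993 K.
P(H2O) required for 22.0 atm of CO = (1/1) × 22.0 = 22.00 atm; available 13.9 atm, so H2O is limiting.
P(CO) remaining = 22.0 − (1/1) × 13.9 = 8.100 atm
P(gaseous products) = (1+1)/1 × 13.9 = 27.80 atm
P_total at 993 K = 8.100 + 27.80 = 35.90 atm
Scaling to 926 K: P = 35.90 × 926/993 = 33.48 atm

33.5 atm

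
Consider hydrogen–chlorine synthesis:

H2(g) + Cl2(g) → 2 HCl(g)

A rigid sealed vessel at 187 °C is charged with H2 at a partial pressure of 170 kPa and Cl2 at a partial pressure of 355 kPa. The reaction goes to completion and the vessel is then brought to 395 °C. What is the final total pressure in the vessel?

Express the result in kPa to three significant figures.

762 kPa

Because the vessel is rigid and T is held at 187 °C, work the stoichiometry in partial pressures (P_i = n_iRT/V).
P(Cl2) required for 170 kPa of H2 = (1/1) × 170 = 170.0 kPa; available 355 kPa, so H2 is limiting.
P(Cl2) remaining = 355 − (1/1) × 170 = 185.0 kPa
P(gaseous products) = (2)/1 × 170 = 340.0 kPa
P_total at 187 °C = 185.0 + 340.0 = 525.0 kPa
Scaling to 395 °C: P = 525.0 × 668.15/460.15 = 762.3 kPa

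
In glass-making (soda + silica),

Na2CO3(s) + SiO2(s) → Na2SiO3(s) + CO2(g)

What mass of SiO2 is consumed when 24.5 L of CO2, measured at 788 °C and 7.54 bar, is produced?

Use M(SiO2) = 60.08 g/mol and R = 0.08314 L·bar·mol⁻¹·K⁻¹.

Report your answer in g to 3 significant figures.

126 g

n(CO2) = PV/RT = (7.54 × 24.5) / (0.08314 × 1061.15) = 2.094 mol
n(SiO2) = (1/1) × 2.094 = 2.094 mol
m(SiO2) = 2.094 × 60.08 = 125.8 g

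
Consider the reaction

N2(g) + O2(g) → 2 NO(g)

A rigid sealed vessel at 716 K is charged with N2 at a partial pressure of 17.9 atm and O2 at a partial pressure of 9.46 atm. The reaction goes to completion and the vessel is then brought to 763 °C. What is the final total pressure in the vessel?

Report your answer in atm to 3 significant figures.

Because the vessel is rigid and T is held at 716 K, work the stoichiometry in partial pressures (P_i = n_iRT/V).
P(O2) required for 17.9 atm of N2 = (1/1) × 17.9 = 17.90 atm; available 9.46 atm, so O2 is limiting.
P(N2) remaining = 17.9 − (1/1) × 9.46 = 8.440 atm
P(gaseous products) = (2)/1 × 9.46 = 18.92 atm
P_total at 716 K = 8.440 + 18.92 = 27.36 atm
Scaling to 763 °C: P = 27.36 × 1036.15/716 = 39.59 atm

39.6 atm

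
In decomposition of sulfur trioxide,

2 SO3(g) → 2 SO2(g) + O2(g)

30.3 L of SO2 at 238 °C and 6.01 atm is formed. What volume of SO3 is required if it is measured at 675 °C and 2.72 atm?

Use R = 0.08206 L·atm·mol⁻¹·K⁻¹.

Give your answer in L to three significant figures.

n(SO2) = PV/RT = (6.01 × 30.3) / (0.08206 × 511.15) = 4.341 mol
n(SO3) = (2/2) × 4.341 = 4.341 mol
V = nRT/P = 4.341 × 0.08206 × 948.15 / 2.72 = 124.2 L

124 L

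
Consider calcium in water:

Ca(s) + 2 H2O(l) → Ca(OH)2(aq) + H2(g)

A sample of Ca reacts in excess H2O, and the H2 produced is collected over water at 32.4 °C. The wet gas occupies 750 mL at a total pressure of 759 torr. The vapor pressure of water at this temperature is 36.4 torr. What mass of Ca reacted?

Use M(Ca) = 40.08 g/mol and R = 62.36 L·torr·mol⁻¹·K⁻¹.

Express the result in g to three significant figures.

P(H2) = 759 − 36.4 = 722.6 torr
n(H2) = PV/RT = (722.6 × 0.7500) / (62.36 × 305.55) = 0.02844 mol
n(Ca) = (1/1) × 0.02844 = 0.02844 mol
m(Ca) = 0.02844 × 40.08 = 1.140 g

1.14 g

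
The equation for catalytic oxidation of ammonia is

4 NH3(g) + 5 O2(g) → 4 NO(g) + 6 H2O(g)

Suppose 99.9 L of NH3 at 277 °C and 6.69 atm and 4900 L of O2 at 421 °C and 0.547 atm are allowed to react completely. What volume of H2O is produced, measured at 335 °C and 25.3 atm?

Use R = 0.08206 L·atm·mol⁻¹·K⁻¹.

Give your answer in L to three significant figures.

43.8 L

n(NH3) = PV/RT = (6.69 × 99.9) / (0.08206 × 550.15) = 14.80 mol
n(O2) = PV/RT = (0.547 × 4900) / (0.08206 × 694.15) = 47.05 mol
For 14.80 mol NH3, stoichiometry requires (5/4) × 14.80 = 18.50 mol O2; 47.05 mol is available, so NH3 is limiting.
n(H2O) = (6/4) × 14.80 = 22.20 mol
V(H2O) = nRT/P = 22.20 × 0.08206 × 608.15 / 25.3 = 43.79 L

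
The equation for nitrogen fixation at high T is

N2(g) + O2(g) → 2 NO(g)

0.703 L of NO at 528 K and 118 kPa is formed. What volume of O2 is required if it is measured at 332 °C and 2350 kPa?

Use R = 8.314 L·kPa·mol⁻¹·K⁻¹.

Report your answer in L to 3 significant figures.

0.0202 L

n(NO) = PV/RT = (118 × 0.703) / (8.314 × 528) = 0.01890 mol
n(O2) = (1/2) × 0.01890 = 0.009450 mol
V = nRT/P = 0.009450 × 8.314 × 605.15 / 2350 = 0.02023 L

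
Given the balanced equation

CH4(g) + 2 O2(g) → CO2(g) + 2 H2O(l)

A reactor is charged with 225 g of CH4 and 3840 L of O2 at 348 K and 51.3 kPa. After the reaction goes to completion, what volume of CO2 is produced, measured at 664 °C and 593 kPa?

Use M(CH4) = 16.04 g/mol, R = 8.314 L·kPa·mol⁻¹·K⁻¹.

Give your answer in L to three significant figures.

n(CH4) = 225 / 16.04 = 14.03 mol
n(O2) = PV/RT = (51.3 × 3840) / (8.314 × 348) = 68.09 mol
For 14.03 mol CH4, stoichiometry requires (2/1) × 14.03 = 28.06 mol O2; 68.09 mol is available, so CH4 is limiting.
n(CO2) = (1/1) × 14.03 = 14.03 mol
V(CO2) = nRT/P = 14.03 × 8.314 × 937.15 / 593 = 184.3 L

184 L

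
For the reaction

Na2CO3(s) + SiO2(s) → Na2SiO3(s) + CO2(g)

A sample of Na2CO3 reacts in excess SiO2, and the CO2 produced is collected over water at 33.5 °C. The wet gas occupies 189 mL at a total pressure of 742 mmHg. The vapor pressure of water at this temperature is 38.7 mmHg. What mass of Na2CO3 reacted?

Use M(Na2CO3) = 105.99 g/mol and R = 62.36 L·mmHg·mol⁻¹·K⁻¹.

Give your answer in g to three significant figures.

0.737 g

P(CO2) = 742 − 38.7 = 703.3 mmHg
n(CO2) = PV/RT = (703.3 × 0.1890) / (62.36 × 306.65) = 0.006951 mol
n(Na2CO3) = (1/1) × 0.006951 = 0.006951 mol
m(Na2CO3) = 0.006951 × 105.99 = 0.7367 g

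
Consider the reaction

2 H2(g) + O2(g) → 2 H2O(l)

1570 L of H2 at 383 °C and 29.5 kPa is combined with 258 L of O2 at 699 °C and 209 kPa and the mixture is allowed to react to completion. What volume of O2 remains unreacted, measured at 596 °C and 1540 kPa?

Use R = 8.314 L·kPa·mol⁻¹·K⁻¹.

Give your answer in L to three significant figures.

11.4 L

n(H2) = PV/RT = (29.5 × 1570) / (8.314 × 656.15) = 8.490 mol
n(O2) = PV/RT = (209 × 258) / (8.314 × 972.15) = 6.671 mol
For 8.490 mol H2, stoichiometry requires (1/2) × 8.490 = 4.245 mol O2; 6.671 mol is available, so H2 is limiting.
n(O2) consumed = (1/2) × 8.490 = 4.245 mol; remaining = 6.671 − 4.245 = 2.426 mol
V(O2) = nRT/P = 2.426 × 8.314 × 869.15 / 1540 = 11.38 L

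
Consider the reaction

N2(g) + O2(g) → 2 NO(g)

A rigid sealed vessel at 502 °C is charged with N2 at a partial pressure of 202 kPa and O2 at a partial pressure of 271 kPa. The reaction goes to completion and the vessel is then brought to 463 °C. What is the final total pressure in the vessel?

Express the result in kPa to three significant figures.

449 kPa

With V and T fixed, P_i ∝ n_i, so the mole ratios apply directly to partial pressures at 502 °C.
P(O2) required for 202 kPa of N2 = (1/1) × 202 = 202.0 kPa; available 271 kPa, so N2 is limiting.
P(O2) remaining = 271 − (1/1) × 202 = 69.00 kPa
P(gaseous products) = (2)/1 × 202 = 404.0 kPa
P_total at 502 °C = 69.00 + 404.0 = 473.0 kPa
Scaling to 463 °C: P = 473.0 × 736.15/775.15 = 449.2 kPa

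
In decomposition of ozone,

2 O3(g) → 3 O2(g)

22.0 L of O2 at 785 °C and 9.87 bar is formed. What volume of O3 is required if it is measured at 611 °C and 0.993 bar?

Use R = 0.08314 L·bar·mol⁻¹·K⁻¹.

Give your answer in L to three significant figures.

n(O2) = PV/RT = (9.87 × 22.0) / (0.08314 × 1058.15) = 2.468 mol
n(O3) = (2/3) × 2.468 = 1.645 mol
V = nRT/P = 1.645 × 0.08314 × 884.15 / 0.993 = 121.8 L

122 L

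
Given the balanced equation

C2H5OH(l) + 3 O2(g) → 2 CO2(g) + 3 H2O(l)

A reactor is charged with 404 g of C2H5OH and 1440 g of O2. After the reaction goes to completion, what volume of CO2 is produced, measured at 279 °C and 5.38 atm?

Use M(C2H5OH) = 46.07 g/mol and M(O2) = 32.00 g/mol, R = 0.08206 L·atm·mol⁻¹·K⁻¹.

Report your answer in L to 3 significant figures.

148 L

n(C2H5OH) = 404 / 46.07 = 8.769 mol
n(O2) = 1440 / 32.00 = 45.00 mol
For 8.769 mol C2H5OH, stoichiometry requires (3/1) × 8.769 = 26.31 mol O2; 45.00 mol is available, so C2H5OH is limiting.
n(CO2) = (2/1) × 8.769 = 17.54 mol
V(CO2) = nRT/P = 17.54 × 0.08206 × 552.15 / 5.38 = 147.7 L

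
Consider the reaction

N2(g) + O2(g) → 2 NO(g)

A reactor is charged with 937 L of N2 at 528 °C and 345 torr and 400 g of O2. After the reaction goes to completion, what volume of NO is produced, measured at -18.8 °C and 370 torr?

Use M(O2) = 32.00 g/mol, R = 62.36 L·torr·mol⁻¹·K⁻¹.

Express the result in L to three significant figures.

n(N2) = PV/RT = (345 × 937) / (62.36 × 801.15) = 6.471 mol
n(O2) = 400 / 32.00 = 12.50 mol
For 6.471 mol N2, stoichiometry requires (1/1) × 6.471 = 6.471 mol O2; 12.50 mol is available, so N2 is limiting.
n(NO) = (2/1) × 6.471 = 12.94 mol
V(NO) = nRT/P = 12.94 × 62.36 × 254.35 / 370 = 554.7 L

555 L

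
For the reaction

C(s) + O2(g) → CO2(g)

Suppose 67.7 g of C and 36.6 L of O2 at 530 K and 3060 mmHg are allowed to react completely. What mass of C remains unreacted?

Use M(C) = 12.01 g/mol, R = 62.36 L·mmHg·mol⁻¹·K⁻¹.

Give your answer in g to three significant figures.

n(C) = 67.7 / 12.01 = 5.637 mol
n(O2) = PV/RT = (3060 × 36.6) / (62.36 × 530) = 3.389 mol
For 5.637 mol C, stoichiometry requires (1/1) × 5.637 = 5.637 mol O2; 3.389 mol is available, so O2 is limiting.
n(C) consumed = (1/1) × 3.389 = 3.389 mol; remaining = 5.637 − 3.389 = 2.248 mol
m(C) = 2.248 × 12.01 = 27.00 g

27.0 g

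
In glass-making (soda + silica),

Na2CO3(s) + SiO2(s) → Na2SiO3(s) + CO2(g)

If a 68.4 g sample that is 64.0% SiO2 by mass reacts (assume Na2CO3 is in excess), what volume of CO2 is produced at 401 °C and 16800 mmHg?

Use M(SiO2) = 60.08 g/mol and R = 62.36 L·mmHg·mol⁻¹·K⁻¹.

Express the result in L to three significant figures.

1.82 L

mass of SiO2 = 68.4 × 64.0/100 = 43.78 g
n(SiO2) = 43.78 / 60.08 = 0.7287 mol
n(CO2) = (1/1) × 0.7287 = 0.7287 mol
V = nRT/P = 0.7287 × 62.36 × 674.15 / 16800 = 1.823 L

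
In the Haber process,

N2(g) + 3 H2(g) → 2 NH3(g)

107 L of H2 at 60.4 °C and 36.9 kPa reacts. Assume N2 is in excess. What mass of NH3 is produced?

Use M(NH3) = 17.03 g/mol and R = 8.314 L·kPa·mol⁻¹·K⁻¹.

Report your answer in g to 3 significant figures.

16.2 g

n(H2) = PV/RT = (36.9 × 107) / (8.314 × 333.55) = 1.424 mol
n(NH3) = (2/3) × 1.424 = 0.9493 mol
m(NH3) = 0.9493 × 17.03 = 16.17 g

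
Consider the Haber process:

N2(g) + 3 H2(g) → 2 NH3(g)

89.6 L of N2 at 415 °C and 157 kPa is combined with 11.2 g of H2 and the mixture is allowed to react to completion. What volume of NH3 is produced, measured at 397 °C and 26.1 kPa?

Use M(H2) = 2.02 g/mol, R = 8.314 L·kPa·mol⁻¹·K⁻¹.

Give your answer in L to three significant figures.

789 L

n(N2) = PV/RT = (157 × 89.6) / (8.314 × 688.15) = 2.459 mol
n(H2) = 11.2 / 2.02 = 5.545 mol
For 2.459 mol N2, stoichiometry requires (3/1) × 2.459 = 7.377 mol H2; 5.545 mol is available, so H2 is limiting.
n(NH3) = (2/3) × 5.545 = 3.697 mol
V(NH3) = nRT/P = 3.697 × 8.314 × 670.15 / 26.1 = 789.2 L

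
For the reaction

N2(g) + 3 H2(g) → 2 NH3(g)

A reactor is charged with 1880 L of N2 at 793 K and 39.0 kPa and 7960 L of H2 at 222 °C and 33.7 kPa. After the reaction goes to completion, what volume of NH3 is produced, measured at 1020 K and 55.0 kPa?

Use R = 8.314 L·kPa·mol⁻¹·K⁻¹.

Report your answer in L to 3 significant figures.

n(N2) = PV/RT = (39.0 × 1880) / (8.314 × 793) = 11.12 mol
n(H2) = PV/RT = (33.7 × 7960) / (8.314 × 495.15) = 65.16 mol
For 11.12 mol N2, stoichiometry requires (3/1) × 11.12 = 33.36 mol H2; 65.16 mol is available, so N2 is limiting.
n(NH3) = (2/1) × 11.12 = 22.24 mol
V(NH3) = nRT/P = 22.24 × 8.314 × 1020 / 55.0 = 3429 L

3430 L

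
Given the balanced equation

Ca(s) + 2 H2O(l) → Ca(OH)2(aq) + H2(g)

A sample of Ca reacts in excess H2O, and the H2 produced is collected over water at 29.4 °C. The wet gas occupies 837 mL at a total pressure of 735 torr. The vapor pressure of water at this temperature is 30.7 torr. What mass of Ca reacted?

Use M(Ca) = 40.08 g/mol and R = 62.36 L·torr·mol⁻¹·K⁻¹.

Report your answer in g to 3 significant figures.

P(H2) = 735 − 30.7 = 704.3 torr
n(H2) = PV/RT = (704.3 × 0.8370) / (62.36 × 302.55) = 0.03124 mol
n(Ca) = (1/1) × 0.03124 = 0.03124 mol
m(Ca) = 0.03124 × 40.08 = 1.252 g

1.25 g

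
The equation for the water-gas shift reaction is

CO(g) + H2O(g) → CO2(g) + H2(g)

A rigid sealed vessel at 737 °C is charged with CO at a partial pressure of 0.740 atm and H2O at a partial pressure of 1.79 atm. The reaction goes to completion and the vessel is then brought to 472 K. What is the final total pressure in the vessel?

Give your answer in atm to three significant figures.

1.18 atm

With V and T fixed, P_i ∝ n_i, so the mole ratios apply directly to partial pressures at 737 °C.
P(H2O) required for 0.740 atm of CO = (1/1) × 0.740 = 0.7400 atm; available 1.79 atm, so CO is limiting.
P(H2O) remaining = 1.79 − (1/1) × 0.740 = 1.050 atm
P(gaseous products) = (1+1)/1 × 0.740 = 1.480 atm
P_total at 737 °C = 1.050 + 1.480 = 2.530 atm
Scaling to 472 K: P = 2.530 × 472/1010.15 = 1.182 atm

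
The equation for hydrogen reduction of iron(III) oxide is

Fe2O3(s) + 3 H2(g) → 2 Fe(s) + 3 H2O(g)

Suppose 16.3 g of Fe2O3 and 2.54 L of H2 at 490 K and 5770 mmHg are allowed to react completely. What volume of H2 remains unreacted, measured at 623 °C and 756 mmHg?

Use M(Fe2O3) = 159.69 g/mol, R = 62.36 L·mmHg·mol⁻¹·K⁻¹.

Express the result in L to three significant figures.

n(Fe2O3) = 16.3 / 159.69 = 0.1021 mol
n(H2) = PV/RT = (5770 × 2.54) / (62.36 × 490) = 0.4796 mol
For 0.1021 mol Fe2O3, stoichiometry requires (3/1) × 0.1021 = 0.3063 mol H2; 0.4796 mol is available, so Fe2O3 is limiting.
n(H2) consumed = (3/1) × 0.1021 = 0.3063 mol; remaining = 0.4796 − 0.3063 = 0.1733 mol
V(H2) = nRT/P = 0.1733 × 62.36 × 896.15 / 756 = 12.81 L

12.8 L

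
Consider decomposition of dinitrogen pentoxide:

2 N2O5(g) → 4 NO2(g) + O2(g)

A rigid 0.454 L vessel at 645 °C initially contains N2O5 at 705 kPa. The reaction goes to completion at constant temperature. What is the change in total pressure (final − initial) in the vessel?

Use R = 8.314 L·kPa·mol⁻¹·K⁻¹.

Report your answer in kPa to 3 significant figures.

1060 kPa

Since T and V are fixed, P_final/P_initial = n_final/n_initial = 5/2.
P_final = (5/2) × 705 = 1762 kPa; ΔP = 1762 − 705 = 1057 kPa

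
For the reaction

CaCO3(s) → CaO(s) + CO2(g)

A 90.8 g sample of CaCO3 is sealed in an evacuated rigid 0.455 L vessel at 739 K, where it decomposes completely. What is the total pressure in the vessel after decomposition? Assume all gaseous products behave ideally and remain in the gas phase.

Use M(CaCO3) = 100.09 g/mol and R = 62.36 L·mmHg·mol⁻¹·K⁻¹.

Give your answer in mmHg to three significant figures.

n(CaCO3) = 90.8 / 100.09 = 0.9072 mol
n(gas produced) = (1/1) × 0.9072 = 0.9072 mol
P = nRT/V = 0.9072 × 62.36 × 739 / 0.455 = 91880 mmHg

91900 mmHg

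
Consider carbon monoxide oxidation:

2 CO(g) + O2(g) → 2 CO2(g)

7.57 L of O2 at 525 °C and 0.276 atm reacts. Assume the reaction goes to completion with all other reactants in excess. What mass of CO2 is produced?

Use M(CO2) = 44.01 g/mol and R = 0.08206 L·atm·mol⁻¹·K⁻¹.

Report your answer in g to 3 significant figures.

2.81 g

n(O2) = PV/RT = (0.276 × 7.57) / (0.08206 × 798.15) = 0.03190 mol
n(CO2) = (2/1) × 0.03190 = 0.06380 mol
m(CO2) = 0.06380 × 44.01 = 2.808 g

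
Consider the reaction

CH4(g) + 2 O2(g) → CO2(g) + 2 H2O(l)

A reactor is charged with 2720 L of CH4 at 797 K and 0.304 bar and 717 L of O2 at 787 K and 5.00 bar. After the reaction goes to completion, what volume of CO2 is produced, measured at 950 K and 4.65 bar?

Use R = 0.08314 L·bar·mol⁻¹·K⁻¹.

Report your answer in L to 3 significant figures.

n(CH4) = PV/RT = (0.304 × 2720) / (0.08314 × 797) = 12.48 mol
n(O2) = PV/RT = (5.00 × 717) / (0.08314 × 787) = 54.79 mol
For 12.48 mol CH4, stoichiometry requires (2/1) × 12.48 = 24.96 mol O2; 54.79 mol is available, so CH4 is limiting.
n(CO2) = (1/1) × 12.48 = 12.48 mol
V(CO2) = nRT/P = 12.48 × 0.08314 × 950 / 4.65 = 212.0 L

212 L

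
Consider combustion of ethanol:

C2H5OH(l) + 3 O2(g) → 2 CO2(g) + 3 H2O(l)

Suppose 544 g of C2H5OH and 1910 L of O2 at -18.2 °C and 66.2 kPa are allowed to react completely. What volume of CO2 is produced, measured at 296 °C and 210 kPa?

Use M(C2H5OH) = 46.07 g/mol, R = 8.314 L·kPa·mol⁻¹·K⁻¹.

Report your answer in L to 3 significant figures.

532 L

n(C2H5OH) = 544 / 46.07 = 11.81 mol
n(O2) = PV/RT = (66.2 × 1910) / (8.314 × 254.95) = 59.65 mol
For 11.81 mol C2H5OH, stoichiometry requires (3/1) × 11.81 = 35.43 mol O2; 59.65 mol is available, so C2H5OH is limiting.
n(CO2) = (2/1) × 11.81 = 23.62 mol
V(CO2) = nRT/P = 23.62 × 8.314 × 569.15 / 210 = 532.2 L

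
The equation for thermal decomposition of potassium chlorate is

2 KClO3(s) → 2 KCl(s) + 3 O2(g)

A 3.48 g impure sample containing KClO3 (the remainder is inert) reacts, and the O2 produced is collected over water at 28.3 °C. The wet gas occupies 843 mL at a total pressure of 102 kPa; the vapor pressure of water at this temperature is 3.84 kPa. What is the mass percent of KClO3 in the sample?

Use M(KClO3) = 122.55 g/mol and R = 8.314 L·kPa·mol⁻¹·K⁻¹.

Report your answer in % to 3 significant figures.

77.5 %

P(O2) = 102 − 3.84 = 98.16 kPa
n(O2) = PV/RT = (98.16 × 0.8430) / (8.314 × 301.45) = 0.03302 mol
n(KClO3) = (2/3) × 0.03302 = 0.02201 mol
m(KClO3) = 0.02201 × 122.55 = 2.697 g
%KClO3 = 2.697 / 3.48 × 100 = 77.50%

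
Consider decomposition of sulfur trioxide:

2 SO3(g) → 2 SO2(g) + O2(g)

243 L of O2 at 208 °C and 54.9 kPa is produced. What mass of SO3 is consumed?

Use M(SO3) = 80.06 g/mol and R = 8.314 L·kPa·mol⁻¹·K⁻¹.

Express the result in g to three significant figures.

534 g

n(O2) = PV/RT = (54.9 × 243) / (8.314 × 481.15) = 3.335 mol
n(SO3) = (2/1) × 3.335 = 6.670 mol
m(SO3) = 6.670 × 80.06 = 534.0 g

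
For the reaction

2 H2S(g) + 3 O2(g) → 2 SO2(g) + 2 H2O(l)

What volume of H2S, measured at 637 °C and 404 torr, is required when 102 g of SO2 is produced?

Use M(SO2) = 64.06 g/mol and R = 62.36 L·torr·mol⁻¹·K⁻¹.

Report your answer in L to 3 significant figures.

n(SO2) = 102.0 / 64.06 = 1.592 mol
n(H2S) = (2/2) × 1.592 = 1.592 mol
V = nRT/P = 1.592 × 62.36 × 910.15 / 404 = 223.7 L

224 L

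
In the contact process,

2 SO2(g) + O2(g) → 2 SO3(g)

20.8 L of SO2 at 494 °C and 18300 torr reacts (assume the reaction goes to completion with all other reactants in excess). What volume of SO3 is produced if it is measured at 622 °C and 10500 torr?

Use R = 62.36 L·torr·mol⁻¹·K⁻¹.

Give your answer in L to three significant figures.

n(SO2) = PV/RT = (18300 × 20.8) / (62.36 × 767.15) = 7.957 mol
n(SO3) = (2/2) × 7.957 = 7.957 mol
V = nRT/P = 7.957 × 62.36 × 895.15 / 10500 = 42.30 L

42.3 L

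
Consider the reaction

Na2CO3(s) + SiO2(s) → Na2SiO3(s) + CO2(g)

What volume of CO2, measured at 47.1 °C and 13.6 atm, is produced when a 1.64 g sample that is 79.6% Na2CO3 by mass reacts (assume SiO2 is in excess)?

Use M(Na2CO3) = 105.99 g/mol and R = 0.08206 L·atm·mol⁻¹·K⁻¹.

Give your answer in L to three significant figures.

0.0238 L

mass of Na2CO3 = 1.64 × 79.6/100 = 1.305 g
n(Na2CO3) = 1.305 / 105.99 = 0.01231 mol
n(CO2) = (1/1) × 0.01231 = 0.01231 mol
V = nRT/P = 0.01231 × 0.08206 × 320.25 / 13.6 = 0.02379 L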